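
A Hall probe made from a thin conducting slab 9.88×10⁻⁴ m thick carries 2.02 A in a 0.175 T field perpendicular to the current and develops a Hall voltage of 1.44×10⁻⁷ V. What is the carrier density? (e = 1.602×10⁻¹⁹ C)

From V_H = IB/(n e t), n = IB/(V_H e t).
n = (2.02)(0.175)/((1.44×10⁻⁷)(1.602×10⁻¹⁹)(9.88×10⁻⁴)) ≈ 1.55×10²⁸ m⁻³.

n ≈ 1.55×10²⁸ m⁻³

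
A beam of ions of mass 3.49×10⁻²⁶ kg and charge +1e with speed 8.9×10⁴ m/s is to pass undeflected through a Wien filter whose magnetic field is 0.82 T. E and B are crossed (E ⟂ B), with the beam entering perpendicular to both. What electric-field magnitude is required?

E = 7.3×10⁴ V/m

For straight-line motion qE = qvB, so E = vB.
E = 8.9×10⁴ × 0.82 = 7.3×10⁴ V/m.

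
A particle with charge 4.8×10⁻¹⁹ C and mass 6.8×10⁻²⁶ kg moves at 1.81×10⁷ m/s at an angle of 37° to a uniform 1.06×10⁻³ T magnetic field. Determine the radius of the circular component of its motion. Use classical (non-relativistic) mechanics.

v⊥ = v sinθ = 1.81×10⁷·sin37° ≈ 1.089×10⁷ m/s.
r = m v⊥/(|q|B) = (6.8×10⁻²⁶)(1.089×10⁷)/((4.8×10⁻¹⁹)(1.06×10⁻³)) ≈ 1460 m.

r ≈ 1460 m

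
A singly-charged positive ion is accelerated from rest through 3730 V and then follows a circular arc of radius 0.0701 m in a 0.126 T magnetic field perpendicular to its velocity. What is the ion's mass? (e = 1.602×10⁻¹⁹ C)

Combine |q|V = ½mv² and r = mv/(|q|B): eliminate v to get m = qB²r²/(2V).
m = (1.602×10⁻¹⁹)(0.126)²(0.0701)²/(2·3730) ≈ 1.68×10⁻²⁷ kg.

m ≈ 1.68×10⁻²⁷ kg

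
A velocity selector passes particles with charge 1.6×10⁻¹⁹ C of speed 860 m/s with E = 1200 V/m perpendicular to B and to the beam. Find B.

B = 1.4 T

Balance of forces in the selector: qE = qvB ⇒ B = E/v.
B = 1200/860 = 1.4 T.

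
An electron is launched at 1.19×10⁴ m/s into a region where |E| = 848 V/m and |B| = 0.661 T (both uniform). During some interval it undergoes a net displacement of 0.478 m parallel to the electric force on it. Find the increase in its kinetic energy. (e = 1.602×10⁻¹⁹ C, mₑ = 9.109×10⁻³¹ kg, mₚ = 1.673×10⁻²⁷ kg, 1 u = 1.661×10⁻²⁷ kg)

ΔKE ≈ 6.49×10⁻¹⁷ J

The magnetic force is always ⟂ v and does no work; only the electric force changes KE.
ΔKE = F_E · d = |q|E d = (1.602×10⁻¹⁹)(848)(0.478) ≈ 6.49×10⁻¹⁷ J.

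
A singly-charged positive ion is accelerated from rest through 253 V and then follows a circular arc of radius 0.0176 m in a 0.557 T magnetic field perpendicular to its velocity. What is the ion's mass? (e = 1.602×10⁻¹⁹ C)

m ≈ 3.04×10⁻²⁶ kg

Combine |q|V = ½mv² and r = mv/(|q|B): eliminate v to get m = qB²r²/(2V).
m = (1.602×10⁻¹⁹)(0.557)²(0.0176)²/(2·253) ≈ 3.04×10⁻²⁶ kg.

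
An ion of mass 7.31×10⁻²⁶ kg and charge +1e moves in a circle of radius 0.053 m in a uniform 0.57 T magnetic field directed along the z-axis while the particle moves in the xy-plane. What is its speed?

From |q|vB = mv²/r, v = |q|Br/m.
v = (1.602×10⁻¹⁹)(0.57)(0.053)/7.31×10⁻²⁶ ≈ 6.6×10⁴ m/s.

v ≈ 6.6×10⁴ m/s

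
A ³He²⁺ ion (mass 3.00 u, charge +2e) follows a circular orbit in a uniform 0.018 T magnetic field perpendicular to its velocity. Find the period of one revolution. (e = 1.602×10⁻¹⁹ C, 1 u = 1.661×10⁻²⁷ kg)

T ≈ 5.4×10⁻⁶ s

The cyclotron period depends only on m, q, B: T = 2πm/(|q|B).
T = 2π(4.983×10⁻²⁷)/((3.204×10⁻¹⁹)(0.018)) ≈ 5.4×10⁻⁶ s.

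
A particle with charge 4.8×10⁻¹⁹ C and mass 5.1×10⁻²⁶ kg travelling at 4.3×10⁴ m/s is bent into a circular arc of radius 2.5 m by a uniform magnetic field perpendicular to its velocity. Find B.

B ≈ 1.8×10⁻³ T

From |q|vB = mv²/r, B = mv/(|q|r).
B = (5.1×10⁻²⁶)(4.3×10⁴)/((4.8×10⁻¹⁹)(2.5)) ≈ 1.8×10⁻³ T.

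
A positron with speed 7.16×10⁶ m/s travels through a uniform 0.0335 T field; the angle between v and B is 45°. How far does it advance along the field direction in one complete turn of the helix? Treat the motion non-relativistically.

v∥ = v cosθ = 7.16×10⁶·cos45° ≈ 5.063×10⁶ m/s.
T = 2πm/(|q|B) = 2π(9.109×10⁻³¹)/((1.602×10⁻¹⁹)(0.0335)) ≈ 1.066×10⁻⁹ s.
pitch = v∥ T = (5.063×10⁶)(1.066×10⁻⁹) ≈ 5.40×10⁻³ m.

p ≈ 5.40×10⁻³ m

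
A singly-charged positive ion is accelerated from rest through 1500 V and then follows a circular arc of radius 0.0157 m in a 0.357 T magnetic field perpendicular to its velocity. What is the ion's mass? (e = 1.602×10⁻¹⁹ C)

m ≈ 1.68×10⁻²⁷ kg

Combine |q|V = ½mv² and r = mv/(|q|B): eliminate v to get m = qB²r²/(2V).
m = (1.602×10⁻¹⁹)(0.357)²(0.0157)²/(2·1500) ≈ 1.68×10⁻²⁷ kg.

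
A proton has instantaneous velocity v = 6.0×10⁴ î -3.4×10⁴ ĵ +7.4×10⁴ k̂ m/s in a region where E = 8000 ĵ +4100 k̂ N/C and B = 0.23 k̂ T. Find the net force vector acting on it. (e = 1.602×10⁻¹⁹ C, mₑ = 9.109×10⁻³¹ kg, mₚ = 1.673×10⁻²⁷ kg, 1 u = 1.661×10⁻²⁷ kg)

v×B = (-7820, -1.38×10⁴, 0) N/C.
E + v×B = (-7820, -5800, 4100) N/C.
F = q(E + v×B) = (1.602×10⁻¹⁹ C)·(-7820, -5800, 4100) = (-1.25×10⁻¹⁵, -9.29×10⁻¹⁶, 6.57×10⁻¹⁶) N.

F ≈ (-1.25×10⁻¹⁵, -9.29×10⁻¹⁶, 6.57×10⁻¹⁶) N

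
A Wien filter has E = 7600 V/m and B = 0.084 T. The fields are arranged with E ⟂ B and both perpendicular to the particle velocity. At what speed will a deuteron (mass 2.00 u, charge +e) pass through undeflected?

v = 9.0×10⁴ m/s

For undeflected motion the electric and magnetic forces balance: qE = qvB.
v = E/B = 7600/0.084 = 9.0×10⁴ m/s.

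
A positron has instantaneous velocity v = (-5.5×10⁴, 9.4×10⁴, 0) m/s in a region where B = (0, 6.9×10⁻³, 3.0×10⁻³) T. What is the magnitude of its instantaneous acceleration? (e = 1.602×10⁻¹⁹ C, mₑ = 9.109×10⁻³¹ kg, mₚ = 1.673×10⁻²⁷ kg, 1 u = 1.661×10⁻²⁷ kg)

|a| ≈ 8.81×10¹³ m/s²

v×B = (282, 165, -380) N/C.
F = q v×B = (1.602×10⁻¹⁹ C)·(282, 165, -380) = (4.52×10⁻¹⁷, 2.64×10⁻¹⁷, -6.08×10⁻¹⁷) N.
|a| = |F|/m = 8.022×10⁻¹⁷/9.109×10⁻³¹ ≈ 8.81×10¹³ m/s².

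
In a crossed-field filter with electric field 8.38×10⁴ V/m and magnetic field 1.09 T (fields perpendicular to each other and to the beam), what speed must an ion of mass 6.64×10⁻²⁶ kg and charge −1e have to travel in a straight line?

For undeflected motion the electric and magnetic forces balance: qE = qvB.
v = E/B = 8.38×10⁴/1.09 = 7.69×10⁴ m/s.

v = 7.69×10⁴ m/s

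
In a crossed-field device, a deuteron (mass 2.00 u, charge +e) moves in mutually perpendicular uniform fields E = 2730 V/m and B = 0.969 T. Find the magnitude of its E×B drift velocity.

v_d ≈ 2820 m/s

The E×B drift speed is v_d = E/B.
v_d = 2730/0.969 = 2820 m/s.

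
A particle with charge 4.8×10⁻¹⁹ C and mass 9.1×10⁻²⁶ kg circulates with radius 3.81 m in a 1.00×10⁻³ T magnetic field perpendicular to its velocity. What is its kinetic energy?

v = |q|Br/m, then KE = ½mv² = (qBr)²/(2m).
v = (4.8×10⁻¹⁹)(1.00×10⁻³)(3.81)/9.1×10⁻²⁶ ≈ 2.010×10⁴ m/s.
KE = ½(9.1×10⁻²⁶)(2.010×10⁴)² ≈ 1.84×10⁻¹⁷ J = 115 eV.

KE ≈ 115 eV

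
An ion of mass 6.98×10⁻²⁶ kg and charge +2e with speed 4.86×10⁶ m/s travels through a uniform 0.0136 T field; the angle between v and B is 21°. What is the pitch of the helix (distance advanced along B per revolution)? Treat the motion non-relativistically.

v∥ = v cosθ = 4.86×10⁶·cos21° ≈ 4.537×10⁶ m/s.
T = 2πm/(|q|B) = 2π(6.98×10⁻²⁶)/((3.204×10⁻¹⁹)(0.0136)) ≈ 1.006×10⁻⁴ s.
pitch = v∥ T = (4.537×10⁶)(1.006×10⁻⁴) ≈ 457 m.

p ≈ 457 m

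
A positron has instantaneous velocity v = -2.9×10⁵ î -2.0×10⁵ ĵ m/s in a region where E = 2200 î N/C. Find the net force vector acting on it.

Only an electric field acts, so F = qE = (1.602×10⁻¹⁹ C)·(2200, 0, 0) = (3.52×10⁻¹⁶, 0, 0) N.

F ≈ (3.52×10⁻¹⁶, 0, 0) N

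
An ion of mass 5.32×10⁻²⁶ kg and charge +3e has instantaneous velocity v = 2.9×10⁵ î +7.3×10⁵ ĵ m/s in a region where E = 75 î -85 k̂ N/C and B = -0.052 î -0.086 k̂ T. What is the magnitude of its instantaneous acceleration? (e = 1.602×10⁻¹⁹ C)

|a| ≈ 6.99×10¹¹ m/s²

v×B = (-6.28×10⁴, 2.49×10⁴, 3.80×10⁴) N/C.
E + v×B = (-6.27×10⁴, 2.49×10⁴, 3.79×10⁴) N/C.
F = q(E + v×B) = (4.806×10⁻¹⁹ C)·(-6.27×10⁴, 2.49×10⁴, 3.79×10⁴) = (-3.01×10⁻¹⁴, 1.20×10⁻¹⁴, 1.82×10⁻¹⁴) N.
|a| = |F|/m = 3.719×10⁻¹⁴/5.32×10⁻²⁶ ≈ 6.99×10¹¹ m/s².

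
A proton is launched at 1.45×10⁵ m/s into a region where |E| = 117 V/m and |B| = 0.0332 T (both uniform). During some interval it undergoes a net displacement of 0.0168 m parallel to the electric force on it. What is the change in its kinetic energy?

ΔKE ≈ 3.15×10⁻¹⁹ J

The magnetic force is always ⟂ v and does no work; only the electric force changes KE.
ΔKE = F_E · d = |q|E d = (1.602×10⁻¹⁹)(117)(0.0168) ≈ 3.15×10⁻¹⁹ J.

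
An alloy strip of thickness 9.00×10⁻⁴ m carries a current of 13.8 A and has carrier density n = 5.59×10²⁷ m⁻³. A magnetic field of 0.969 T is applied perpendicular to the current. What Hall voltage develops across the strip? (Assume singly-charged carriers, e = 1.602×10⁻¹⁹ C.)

V_H = IB/(n e t).
V_H = (13.8)(0.969)/((5.59×10²⁷)(1.602×10⁻¹⁹)(9.00×10⁻⁴)) ≈ 1.66×10⁻⁵ V.

V_H ≈ 1.66×10⁻⁵ V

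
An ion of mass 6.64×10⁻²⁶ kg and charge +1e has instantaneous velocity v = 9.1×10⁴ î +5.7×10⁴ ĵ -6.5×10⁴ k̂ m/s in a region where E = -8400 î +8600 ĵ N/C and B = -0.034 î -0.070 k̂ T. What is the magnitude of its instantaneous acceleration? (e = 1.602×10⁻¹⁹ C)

v×B = (-3990, 8580, 1940) N/C.
E + v×B = (-1.24×10⁴, 1.72×10⁴, 1940) N/C.
F = q(E + v×B) = (1.602×10⁻¹⁹ C)·(-1.24×10⁴, 1.72×10⁴, 1940) = (-1.98×10⁻¹⁵, 2.75×10⁻¹⁵, 3.10×10⁻¹⁶) N.
|a| = |F|/m = 3.407×10⁻¹⁵/6.64×10⁻²⁶ ≈ 5.13×10¹⁰ m/s².

|a| ≈ 5.13×10¹⁰ m/s²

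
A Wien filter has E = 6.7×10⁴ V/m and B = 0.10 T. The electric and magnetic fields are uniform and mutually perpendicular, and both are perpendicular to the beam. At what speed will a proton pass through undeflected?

v = 6.7×10⁵ m/s

Straight-line motion ⇒ electric and magnetic forces cancel, so E = vB.
v = E/B = 6.7×10⁴/0.10 = 6.7×10⁵ m/s.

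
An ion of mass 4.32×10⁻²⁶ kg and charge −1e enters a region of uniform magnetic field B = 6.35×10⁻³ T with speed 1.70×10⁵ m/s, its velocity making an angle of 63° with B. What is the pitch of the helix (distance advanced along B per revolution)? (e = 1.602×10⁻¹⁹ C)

v∥ = v cosθ = 1.70×10⁵·cos63° ≈ 7.718×10⁴ m/s.
T = 2πm/(|q|B) = 2π(4.32×10⁻²⁶)/((1.602×10⁻¹⁹)(6.35×10⁻³)) ≈ 2.668×10⁻⁴ s.
pitch = v∥ T = (7.718×10⁴)(2.668×10⁻⁴) ≈ 20.6 m.

p ≈ 20.6 m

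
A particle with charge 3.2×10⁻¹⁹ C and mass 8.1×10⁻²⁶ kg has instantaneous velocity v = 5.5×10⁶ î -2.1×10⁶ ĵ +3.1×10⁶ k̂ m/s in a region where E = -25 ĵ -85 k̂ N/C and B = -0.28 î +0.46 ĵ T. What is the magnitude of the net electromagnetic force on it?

v×B = (-1.43×10⁶, -8.68×10⁵, 1.94×10⁶) N/C.
E + v×B = (-1.43×10⁶, -8.68×10⁵, 1.94×10⁶) N/C.
F = q(E + v×B) = (3.2×10⁻¹⁹ C)·(-1.43×10⁶, -8.68×10⁵, 1.94×10⁶) = (-4.56×10⁻¹³, -2.78×10⁻¹³, 6.21×10⁻¹³) N.
|F| = 8.19×10⁻¹³ N.

|F| ≈ 8.19×10⁻¹³ N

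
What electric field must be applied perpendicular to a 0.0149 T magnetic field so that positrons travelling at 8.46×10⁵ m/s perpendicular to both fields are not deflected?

For straight-line motion qE = qvB, so E = vB.
E = 8.46×10⁵ × 0.0149 = 1.26×10⁴ V/m.

E = 1.26×10⁴ V/m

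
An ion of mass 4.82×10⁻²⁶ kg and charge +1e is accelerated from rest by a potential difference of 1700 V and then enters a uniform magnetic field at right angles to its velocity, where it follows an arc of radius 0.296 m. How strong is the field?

v = √(2|q|V/m) = √(2·1.602×10⁻¹⁹·1700/4.82×10⁻²⁶) ≈ 1.063×10⁵ m/s.
B = mv/(|q|r) = (4.82×10⁻²⁶)(1.063×10⁵)/((1.602×10⁻¹⁹)(0.296)) ≈ 0.108 T.

B ≈ 0.108 T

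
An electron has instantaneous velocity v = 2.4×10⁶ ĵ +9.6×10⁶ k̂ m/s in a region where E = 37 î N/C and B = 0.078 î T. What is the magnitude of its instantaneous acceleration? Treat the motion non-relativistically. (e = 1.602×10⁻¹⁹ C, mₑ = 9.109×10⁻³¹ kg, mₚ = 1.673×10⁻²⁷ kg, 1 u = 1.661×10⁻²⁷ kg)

v×B = (0, 7.49×10⁵, -1.87×10⁵) N/C.
E + v×B = (37.0, 7.49×10⁵, -1.87×10⁵) N/C.
F = q(E + v×B) = (−1.602×10⁻¹⁹ C)·(37.0, 7.49×10⁵, -1.87×10⁵) = (-5.93×10⁻¹⁸, -1.20×10⁻¹³, 3.00×10⁻¹⁴) N.
|a| = |F|/m = 1.236×10⁻¹³/9.109×10⁻³¹ ≈ 1.36×10¹⁷ m/s².

|a| ≈ 1.36×10¹⁷ m/s²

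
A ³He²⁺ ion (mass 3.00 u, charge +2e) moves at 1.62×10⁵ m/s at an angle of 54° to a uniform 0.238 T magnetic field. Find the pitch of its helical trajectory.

v∥ = v cosθ = 1.62×10⁵·cos54° ≈ 9.522×10⁴ m/s.
T = 2πm/(|q|B) = 2π(4.983×10⁻²⁷)/((3.204×10⁻¹⁹)(0.238)) ≈ 4.106×10⁻⁷ s.
pitch = v∥ T = (9.522×10⁴)(4.106×10⁻⁷) ≈ 0.0391 m.

p ≈ 0.0391 m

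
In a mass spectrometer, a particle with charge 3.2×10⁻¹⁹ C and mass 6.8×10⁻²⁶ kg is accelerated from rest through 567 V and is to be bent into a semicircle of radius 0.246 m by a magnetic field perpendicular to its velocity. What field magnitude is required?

v = √(2|q|V/m) = √(2·3.2×10⁻¹⁹·567/6.8×10⁻²⁶) ≈ 7.305×10⁴ m/s.
B = mv/(|q|r) = (6.8×10⁻²⁶)(7.305×10⁴)/((3.2×10⁻¹⁹)(0.246)) ≈ 0.0631 T.

B ≈ 0.0631 T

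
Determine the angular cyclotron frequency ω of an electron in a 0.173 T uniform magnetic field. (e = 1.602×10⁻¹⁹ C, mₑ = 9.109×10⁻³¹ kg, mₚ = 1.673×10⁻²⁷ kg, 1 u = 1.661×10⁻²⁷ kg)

ω = |q|B/m.
ω = (1.602×10⁻¹⁹)(0.173)/9.109×10⁻³¹ ≈ 3.04×10¹⁰ rad/s.

ω ≈ 3.04×10¹⁰ rad/s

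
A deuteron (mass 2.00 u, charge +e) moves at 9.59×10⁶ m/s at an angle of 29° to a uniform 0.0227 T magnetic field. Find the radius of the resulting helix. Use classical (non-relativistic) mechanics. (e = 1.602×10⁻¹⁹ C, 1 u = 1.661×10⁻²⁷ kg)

r ≈ 4.25 m

v⊥ = v sinθ = 9.59×10⁶·sin29° ≈ 4.649×10⁶ m/s.
r = m v⊥/(|q|B) = (3.322×10⁻²⁷)(4.649×10⁶)/((1.602×10⁻¹⁹)(0.0227)) ≈ 4.25 m.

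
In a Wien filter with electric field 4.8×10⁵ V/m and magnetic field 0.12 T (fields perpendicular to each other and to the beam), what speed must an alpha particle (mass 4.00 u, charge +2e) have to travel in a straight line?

Zero net Lorentz force requires |qE| = |q v×B|, i.e. E = vB.
v = E/B = 4.8×10⁵/0.12 = 4.0×10⁶ m/s.

v = 4.0×10⁶ m/s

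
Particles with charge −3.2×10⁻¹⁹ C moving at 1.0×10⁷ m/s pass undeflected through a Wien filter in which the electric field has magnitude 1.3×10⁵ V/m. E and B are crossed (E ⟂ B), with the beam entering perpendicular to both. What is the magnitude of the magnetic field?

Balance of forces in the selector: qE = qvB ⇒ B = E/v.
B = 1.3×10⁵/1.0×10⁷ = 0.013 T.

B = 0.013 T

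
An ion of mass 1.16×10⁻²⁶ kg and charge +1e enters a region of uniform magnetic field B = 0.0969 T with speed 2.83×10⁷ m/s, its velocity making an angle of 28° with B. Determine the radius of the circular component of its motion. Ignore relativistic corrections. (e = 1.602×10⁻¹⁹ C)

r ≈ 9.93 m

v⊥ = v sinθ = 2.83×10⁷·sin28° ≈ 1.329×10⁷ m/s.
r = m v⊥/(|q|B) = (1.16×10⁻²⁶)(1.329×10⁷)/((1.602×10⁻¹⁹)(0.0969)) ≈ 9.93 m.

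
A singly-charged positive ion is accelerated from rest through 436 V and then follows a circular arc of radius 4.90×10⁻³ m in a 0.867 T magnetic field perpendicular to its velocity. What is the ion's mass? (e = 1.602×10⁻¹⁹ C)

m ≈ 3.32×10⁻²⁷ kg

Combine |q|V = ½mv² and r = mv/(|q|B): eliminate v to get m = qB²r²/(2V).
m = (1.602×10⁻¹⁹)(0.867)²(4.90×10⁻³)²/(2·436) ≈ 3.32×10⁻²⁷ kg.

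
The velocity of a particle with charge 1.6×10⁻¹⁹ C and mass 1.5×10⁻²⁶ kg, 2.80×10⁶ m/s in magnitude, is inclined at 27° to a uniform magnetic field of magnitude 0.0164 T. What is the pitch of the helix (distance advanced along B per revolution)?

p ≈ 89.6 m

v∥ = v cosθ = 2.80×10⁶·cos27° ≈ 2.495×10⁶ m/s.
T = 2πm/(|q|B) = 2π(1.5×10⁻²⁶)/((1.6×10⁻¹⁹)(0.0164)) ≈ 3.592×10⁻⁵ s.
pitch = v∥ T = (2.495×10⁶)(3.592×10⁻⁵) ≈ 89.6 m.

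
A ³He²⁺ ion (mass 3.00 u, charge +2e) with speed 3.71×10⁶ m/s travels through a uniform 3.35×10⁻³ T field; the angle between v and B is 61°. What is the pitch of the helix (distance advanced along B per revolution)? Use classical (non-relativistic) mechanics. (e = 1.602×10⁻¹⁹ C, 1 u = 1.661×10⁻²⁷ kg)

v∥ = v cosθ = 3.71×10⁶·cos61° ≈ 1.799×10⁶ m/s.
T = 2πm/(|q|B) = 2π(4.983×10⁻²⁷)/((3.204×10⁻¹⁹)(3.35×10⁻³)) ≈ 2.917×10⁻⁵ s.
pitch = v∥ T = (1.799×10⁶)(2.917×10⁻⁵) ≈ 52.5 m.

p ≈ 52.5 m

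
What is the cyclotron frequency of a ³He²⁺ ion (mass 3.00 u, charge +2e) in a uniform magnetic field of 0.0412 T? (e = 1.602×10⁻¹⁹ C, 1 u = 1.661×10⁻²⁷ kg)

f = |q|B/(2πm).
f = (3.204×10⁻¹⁹)(0.0412)/(2π·4.983×10⁻²⁷) ≈ 4.22×10⁵ Hz.

f ≈ 4.22×10⁵ Hz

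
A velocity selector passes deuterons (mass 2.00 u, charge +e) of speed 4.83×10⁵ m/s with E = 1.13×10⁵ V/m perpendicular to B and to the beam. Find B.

B = 0.234 T

Balance of forces in the selector: qE = qvB ⇒ B = E/v.
B = 1.13×10⁵/4.83×10⁵ = 0.234 T.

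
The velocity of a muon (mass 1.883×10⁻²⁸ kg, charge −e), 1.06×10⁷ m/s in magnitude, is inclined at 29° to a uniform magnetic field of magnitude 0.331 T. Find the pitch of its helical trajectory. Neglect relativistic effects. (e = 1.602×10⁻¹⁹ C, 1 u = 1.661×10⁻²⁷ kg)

p ≈ 0.207 m

v∥ = v cosθ = 1.06×10⁷·cos29° ≈ 9.271×10⁶ m/s.
T = 2πm/(|q|B) = 2π(1.883×10⁻²⁸)/((1.602×10⁻¹⁹)(0.331)) ≈ 2.231×10⁻⁸ s.
pitch = v∥ T = (9.271×10⁶)(2.231×10⁻⁸) ≈ 0.207 m.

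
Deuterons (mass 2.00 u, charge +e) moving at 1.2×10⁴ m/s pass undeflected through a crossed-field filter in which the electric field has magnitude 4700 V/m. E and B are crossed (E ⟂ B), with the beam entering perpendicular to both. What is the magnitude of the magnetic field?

Balance of forces in the selector: qE = qvB ⇒ B = E/v.
B = 4700/1.2×10⁴ = 0.39 T.

B = 0.39 T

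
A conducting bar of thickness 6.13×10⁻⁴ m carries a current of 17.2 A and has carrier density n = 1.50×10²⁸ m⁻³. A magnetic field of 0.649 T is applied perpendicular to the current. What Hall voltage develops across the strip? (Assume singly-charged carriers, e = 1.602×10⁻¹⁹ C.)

V_H = IB/(n e t).
V_H = (17.2)(0.649)/((1.50×10²⁸)(1.602×10⁻¹⁹)(6.13×10⁻⁴)) ≈ 7.58×10⁻⁶ V.

V_H ≈ 7.58×10⁻⁶ V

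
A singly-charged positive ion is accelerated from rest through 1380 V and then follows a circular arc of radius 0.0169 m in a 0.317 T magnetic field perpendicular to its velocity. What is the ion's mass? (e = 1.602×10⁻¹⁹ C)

m ≈ 1.67×10⁻²⁷ kg

Combine |q|V = ½mv² and r = mv/(|q|B): eliminate v to get m = qB²r²/(2V).
m = (1.602×10⁻¹⁹)(0.317)²(0.0169)²/(2·1380) ≈ 1.67×10⁻²⁷ kg.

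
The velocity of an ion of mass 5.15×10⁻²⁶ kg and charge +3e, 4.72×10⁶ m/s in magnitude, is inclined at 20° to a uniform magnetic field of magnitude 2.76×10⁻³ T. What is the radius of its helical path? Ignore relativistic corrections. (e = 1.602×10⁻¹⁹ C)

v⊥ = v sinθ = 4.72×10⁶·sin20° ≈ 1.614×10⁶ m/s.
r = m v⊥/(|q|B) = (5.15×10⁻²⁶)(1.614×10⁶)/((4.806×10⁻¹⁹)(2.76×10⁻³)) ≈ 62.7 m.

r ≈ 62.7 m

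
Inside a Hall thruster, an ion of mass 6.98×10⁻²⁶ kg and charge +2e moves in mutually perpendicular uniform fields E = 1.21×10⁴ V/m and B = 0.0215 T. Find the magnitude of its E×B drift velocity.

v_d ≈ 5.63×10⁵ m/s

In crossed fields the guiding centre drifts at v_d = |E×B|/B² = E/B, independent of charge and mass.
v_d = 1.21×10⁴/0.0215 = 5.63×10⁵ m/s.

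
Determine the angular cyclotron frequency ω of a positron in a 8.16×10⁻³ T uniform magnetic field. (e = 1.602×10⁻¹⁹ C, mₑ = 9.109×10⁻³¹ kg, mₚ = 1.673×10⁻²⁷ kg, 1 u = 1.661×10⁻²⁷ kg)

ω = |q|B/m.
ω = (1.602×10⁻¹⁹)(8.16×10⁻³)/9.109×10⁻³¹ ≈ 1.44×10⁹ rad/s.

ω ≈ 1.44×10⁹ rad/s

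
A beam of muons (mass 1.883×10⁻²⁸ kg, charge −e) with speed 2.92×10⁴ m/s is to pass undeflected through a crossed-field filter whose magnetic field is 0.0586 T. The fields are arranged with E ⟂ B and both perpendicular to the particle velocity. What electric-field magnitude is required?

E = 1710 V/m

For straight-line motion qE = qvB, so E = vB.
E = 2.92×10⁴ × 0.0586 = 1710 V/m.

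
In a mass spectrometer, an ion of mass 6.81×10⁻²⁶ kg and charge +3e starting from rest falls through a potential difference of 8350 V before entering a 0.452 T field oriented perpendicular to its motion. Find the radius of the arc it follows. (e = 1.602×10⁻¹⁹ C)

Acceleration: |q|V = ½mv² ⇒ v = √(2|q|V/m) = √(2·4.806×10⁻¹⁹·8350/6.81×10⁻²⁶) ≈ 3.433×10⁵ m/s.
In the field: r = mv/(|q|B) = (6.81×10⁻²⁶)(3.433×10⁵)/((4.806×10⁻¹⁹)(0.452)) ≈ 0.108 m.

r ≈ 0.108 m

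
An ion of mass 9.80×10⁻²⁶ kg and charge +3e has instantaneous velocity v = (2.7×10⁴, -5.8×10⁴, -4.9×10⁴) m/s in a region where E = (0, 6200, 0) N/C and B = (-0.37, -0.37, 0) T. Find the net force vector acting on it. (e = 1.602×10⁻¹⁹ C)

v×B = (-1.81×10⁴, 1.81×10⁴, -3.14×10⁴) N/C.
E + v×B = (-1.81×10⁴, 2.43×10⁴, -3.14×10⁴) N/C.
F = q(E + v×B) = (4.806×10⁻¹⁹ C)·(-1.81×10⁴, 2.43×10⁴, -3.14×10⁴) = (-8.71×10⁻¹⁵, 1.17×10⁻¹⁴, -1.51×10⁻¹⁴) N.

F ≈ (-8.71×10⁻¹⁵, 1.17×10⁻¹⁴, -1.51×10⁻¹⁴) N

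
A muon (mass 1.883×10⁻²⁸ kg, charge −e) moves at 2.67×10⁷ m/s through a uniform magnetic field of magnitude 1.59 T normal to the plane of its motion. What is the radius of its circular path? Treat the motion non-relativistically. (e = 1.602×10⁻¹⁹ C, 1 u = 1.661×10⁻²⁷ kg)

The magnetic force provides the centripetal force: |q|vB = mv²/r.
r = mv/(|q|B) = (1.883×10⁻²⁸)(2.67×10⁷)/((1.602×10⁻¹⁹)(1.59)) ≈ 0.0197 m.

r ≈ 0.0197 m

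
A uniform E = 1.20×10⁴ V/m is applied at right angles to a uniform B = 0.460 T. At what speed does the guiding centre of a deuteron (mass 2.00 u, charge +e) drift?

v_d ≈ 2.61×10⁴ m/s

The E×B drift speed is v_d = E/B.
v_d = 1.20×10⁴/0.460 = 2.61×10⁴ m/s.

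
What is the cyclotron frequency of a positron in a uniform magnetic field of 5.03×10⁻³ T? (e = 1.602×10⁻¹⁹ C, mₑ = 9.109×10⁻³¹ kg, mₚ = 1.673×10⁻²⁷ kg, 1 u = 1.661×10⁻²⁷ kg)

f = |q|B/(2πm).
f = (1.602×10⁻¹⁹)(5.03×10⁻³)/(2π·9.109×10⁻³¹) ≈ 1.41×10⁸ Hz.

f ≈ 1.41×10⁸ Hz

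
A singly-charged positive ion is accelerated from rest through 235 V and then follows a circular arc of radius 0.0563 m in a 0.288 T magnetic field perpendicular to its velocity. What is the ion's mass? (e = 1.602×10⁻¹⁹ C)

m ≈ 8.96×10⁻²⁶ kg

Combine |q|V = ½mv² and r = mv/(|q|B): eliminate v to get m = qB²r²/(2V).
m = (1.602×10⁻¹⁹)(0.288)²(0.0563)²/(2·235) ≈ 8.96×10⁻²⁶ kg.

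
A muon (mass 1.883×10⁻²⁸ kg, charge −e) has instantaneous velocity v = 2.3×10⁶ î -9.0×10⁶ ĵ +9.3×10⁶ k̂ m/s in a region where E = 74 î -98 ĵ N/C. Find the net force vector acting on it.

Only an electric field acts, so F = qE = (−1.602×10⁻¹⁹ C)·(74.0, -98.0, 0) = (-1.19×10⁻¹⁷, 1.57×10⁻¹⁷, 0) N.

F ≈ (-1.19×10⁻¹⁷, 1.57×10⁻¹⁷, 0) N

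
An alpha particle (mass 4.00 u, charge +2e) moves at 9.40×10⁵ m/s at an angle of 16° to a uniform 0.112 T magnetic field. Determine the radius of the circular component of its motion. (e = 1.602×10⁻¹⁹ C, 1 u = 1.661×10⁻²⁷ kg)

r ≈ 0.0480 m

v⊥ = v sinθ = 9.40×10⁵·sin16° ≈ 2.591×10⁵ m/s.
r = m v⊥/(|q|B) = (6.644×10⁻²⁷)(2.591×10⁵)/((3.204×10⁻¹⁹)(0.112)) ≈ 0.0480 m.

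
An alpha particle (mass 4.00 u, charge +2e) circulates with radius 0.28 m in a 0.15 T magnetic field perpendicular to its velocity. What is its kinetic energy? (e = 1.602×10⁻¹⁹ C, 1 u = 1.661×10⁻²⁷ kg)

KE ≈ 8.5×10⁴ eV

v = |q|Br/m, then KE = ½mv² = (qBr)²/(2m).
v = (3.204×10⁻¹⁹)(0.15)(0.28)/6.644×10⁻²⁷ ≈ 2.025×10⁶ m/s.
KE = ½(6.644×10⁻²⁷)(2.025×10⁶)² ≈ 1.4×10⁻¹⁴ J = 8.5×10⁴ eV.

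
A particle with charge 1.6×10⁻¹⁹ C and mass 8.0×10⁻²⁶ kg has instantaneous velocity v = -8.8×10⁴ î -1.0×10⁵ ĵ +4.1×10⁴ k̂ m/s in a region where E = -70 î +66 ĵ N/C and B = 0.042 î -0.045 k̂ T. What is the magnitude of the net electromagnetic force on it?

v×B = (4500, -2240, 4200) N/C.
E + v×B = (4430, -2170, 4200) N/C.
F = q(E + v×B) = (1.6×10⁻¹⁹ C)·(4430, -2170, 4200) = (7.09×10⁻¹⁶, -3.48×10⁻¹⁶, 6.72×10⁻¹⁶) N.
|F| = 1.04×10⁻¹⁵ N.

|F| ≈ 1.04×10⁻¹⁵ N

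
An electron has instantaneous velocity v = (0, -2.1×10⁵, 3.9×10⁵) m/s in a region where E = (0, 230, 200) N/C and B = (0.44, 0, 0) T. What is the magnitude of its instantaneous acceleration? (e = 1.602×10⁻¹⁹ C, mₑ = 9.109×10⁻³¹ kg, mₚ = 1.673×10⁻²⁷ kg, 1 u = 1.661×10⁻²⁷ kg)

v×B = (0, 1.72×10⁵, 9.24×10⁴) N/C.
E + v×B = (0, 1.72×10⁵, 9.26×10⁴) N/C.
F = q(E + v×B) = (−1.602×10⁻¹⁹ C)·(0, 1.72×10⁵, 9.26×10⁴) = (0, -2.75×10⁻¹⁴, -1.48×10⁻¹⁴) N.
|a| = |F|/m = 3.127×10⁻¹⁴/9.109×10⁻³¹ ≈ 3.43×10¹⁶ m/s².

|a| ≈ 3.43×10¹⁶ m/s²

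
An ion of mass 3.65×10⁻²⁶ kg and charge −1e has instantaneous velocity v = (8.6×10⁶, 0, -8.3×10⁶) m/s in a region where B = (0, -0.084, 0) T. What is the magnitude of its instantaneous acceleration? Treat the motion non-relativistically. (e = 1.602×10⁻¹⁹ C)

|a| ≈ 4.41×10¹² m/s²

v×B = (-6.97×10⁵, 0, -7.22×10⁵) N/C.
F = q v×B = (−1.602×10⁻¹⁹ C)·(-6.97×10⁵, 0, -7.22×10⁵) = (1.12×10⁻¹³, 0, 1.16×10⁻¹³) N.
|a| = |F|/m = 1.608×10⁻¹³/3.65×10⁻²⁶ ≈ 4.41×10¹² m/s².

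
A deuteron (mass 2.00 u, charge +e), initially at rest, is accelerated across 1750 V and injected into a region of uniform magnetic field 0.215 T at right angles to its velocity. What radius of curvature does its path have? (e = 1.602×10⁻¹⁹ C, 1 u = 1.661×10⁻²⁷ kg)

r ≈ 0.0396 m

Acceleration: |q|V = ½mv² ⇒ v = √(2|q|V/m) = √(2·1.602×10⁻¹⁹·1750/3.322×10⁻²⁷) ≈ 4.108×10⁵ m/s.
In the field: r = mv/(|q|B) = (3.322×10⁻²⁷)(4.108×10⁵)/((1.602×10⁻¹⁹)(0.215)) ≈ 0.0396 m.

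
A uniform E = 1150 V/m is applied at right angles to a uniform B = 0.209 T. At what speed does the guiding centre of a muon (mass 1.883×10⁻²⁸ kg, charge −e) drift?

v_d ≈ 5500 m/s

The steady drift has the magnetic force balancing the electric force, so v_d = E/B.
v_d = 1150/0.209 = 5500 m/s.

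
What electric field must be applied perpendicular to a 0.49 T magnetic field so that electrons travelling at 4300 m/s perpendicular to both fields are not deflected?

For straight-line motion qE = qvB, so E = vB.
E = 4300 × 0.49 = 2100 V/m.

E = 2100 V/m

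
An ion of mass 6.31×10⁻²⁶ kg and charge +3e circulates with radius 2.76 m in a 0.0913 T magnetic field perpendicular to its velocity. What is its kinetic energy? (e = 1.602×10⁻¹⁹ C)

v = |q|Br/m, then KE = ½mv² = (qBr)²/(2m).
v = (4.806×10⁻¹⁹)(0.0913)(2.76)/6.31×10⁻²⁶ ≈ 1.919×10⁶ m/s.
KE = ½(6.31×10⁻²⁶)(1.919×10⁶)² ≈ 1.16×10⁻¹³ J = 7.25×10⁵ eV.

KE ≈ 7.25×10⁵ eV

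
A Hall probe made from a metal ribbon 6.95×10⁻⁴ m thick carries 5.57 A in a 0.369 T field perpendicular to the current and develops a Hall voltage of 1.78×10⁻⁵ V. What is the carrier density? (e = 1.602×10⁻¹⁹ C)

n ≈ 1.04×10²⁷ m⁻³

From V_H = IB/(n e t), n = IB/(V_H e t).
n = (5.57)(0.369)/((1.78×10⁻⁵)(1.602×10⁻¹⁹)(6.95×10⁻⁴)) ≈ 1.04×10²⁷ m⁻³.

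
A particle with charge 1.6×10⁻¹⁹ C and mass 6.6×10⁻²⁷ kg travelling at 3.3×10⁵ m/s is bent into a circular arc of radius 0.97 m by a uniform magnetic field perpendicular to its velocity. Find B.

B ≈ 0.014 T

From |q|vB = mv²/r, B = mv/(|q|r).
B = (6.6×10⁻²⁷)(3.3×10⁵)/((1.6×10⁻¹⁹)(0.97)) ≈ 0.014 T.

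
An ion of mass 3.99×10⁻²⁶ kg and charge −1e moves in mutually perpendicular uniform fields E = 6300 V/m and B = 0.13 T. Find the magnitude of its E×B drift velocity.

v_d ≈ 4.8×10⁴ m/s

The E×B drift speed is v_d = E/B.
v_d = 6300/0.13 = 4.8×10⁴ m/s.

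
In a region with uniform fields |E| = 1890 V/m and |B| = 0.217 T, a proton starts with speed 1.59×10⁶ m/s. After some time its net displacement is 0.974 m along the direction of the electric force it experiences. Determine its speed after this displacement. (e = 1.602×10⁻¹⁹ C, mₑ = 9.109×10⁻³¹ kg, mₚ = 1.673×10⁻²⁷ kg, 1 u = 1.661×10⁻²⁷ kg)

v_f ≈ 1.70×10⁶ m/s

B does no work; ΔKE = |q|E d.
½mv_f² = ½mv₀² + |q|Ed = ½(1.673×10⁻²⁷)(1.59×10⁶)² + (1.602×10⁻¹⁹)(1890)(0.974) ≈ 2.115×10⁻¹⁵ J + 2.949×10⁻¹⁶ J ≈ 2.410×10⁻¹⁵ J.
v_f = √(2·2.410×10⁻¹⁵/1.673×10⁻²⁷) ≈ 1.70×10⁶ m/s.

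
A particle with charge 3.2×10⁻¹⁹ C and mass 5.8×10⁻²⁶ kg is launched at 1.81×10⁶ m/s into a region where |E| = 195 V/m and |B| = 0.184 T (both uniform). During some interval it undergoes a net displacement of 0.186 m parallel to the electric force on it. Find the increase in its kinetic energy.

The magnetic force is always ⟂ v and does no work; only the electric force changes KE.
ΔKE = F_E · d = |q|E d = (3.2×10⁻¹⁹)(195)(0.186) ≈ 1.16×10⁻¹⁷ J.

ΔKE ≈ 1.16×10⁻¹⁷ J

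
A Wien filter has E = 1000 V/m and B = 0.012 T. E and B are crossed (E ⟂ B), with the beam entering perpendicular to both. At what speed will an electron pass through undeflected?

v = 8.3×10⁴ m/s

Zero net Lorentz force requires |qE| = |q v×B|, i.e. E = vB.
v = E/B = 1000/0.012 = 8.3×10⁴ m/s.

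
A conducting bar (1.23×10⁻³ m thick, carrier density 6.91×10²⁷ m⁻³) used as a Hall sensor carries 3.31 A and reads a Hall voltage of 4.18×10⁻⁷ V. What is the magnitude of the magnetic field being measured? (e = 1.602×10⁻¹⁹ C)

From V_H = IB/(n e t), B = V_H n e t / I.
B = (4.18×10⁻⁷)(6.91×10²⁷)(1.602×10⁻¹⁹)(1.23×10⁻³)/3.31 ≈ 0.172 T.

B ≈ 0.172 T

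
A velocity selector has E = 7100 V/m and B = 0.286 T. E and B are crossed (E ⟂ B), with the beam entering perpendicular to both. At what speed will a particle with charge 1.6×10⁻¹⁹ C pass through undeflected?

v = 2.48×10⁴ m/s

For undeflected motion the electric and magnetic forces balance: qE = qvB.
v = E/B = 7100/0.286 = 2.48×10⁴ m/s.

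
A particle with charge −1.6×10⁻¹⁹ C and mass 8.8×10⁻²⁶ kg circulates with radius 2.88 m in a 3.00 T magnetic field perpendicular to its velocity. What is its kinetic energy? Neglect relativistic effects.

v = |q|Br/m, then KE = ½mv² = (qBr)²/(2m).
v = (1.6×10⁻¹⁹)(3.00)(2.88)/8.8×10⁻²⁶ ≈ 1.571×10⁷ m/s.
KE = ½(8.8×10⁻²⁶)(1.571×10⁷)² ≈ 1.09×10⁻¹¹ J = 6.78×10⁷ eV.

KE ≈ 6.78×10⁷ eV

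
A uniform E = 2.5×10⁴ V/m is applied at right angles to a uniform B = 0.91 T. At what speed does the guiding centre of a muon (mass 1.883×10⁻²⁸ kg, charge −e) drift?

v_d ≈ 2.7×10⁴ m/s

In crossed fields the guiding centre drifts at v_d = |E×B|/B² = E/B, independent of charge and mass.
v_d = 2.5×10⁴/0.91 = 2.7×10⁴ m/s.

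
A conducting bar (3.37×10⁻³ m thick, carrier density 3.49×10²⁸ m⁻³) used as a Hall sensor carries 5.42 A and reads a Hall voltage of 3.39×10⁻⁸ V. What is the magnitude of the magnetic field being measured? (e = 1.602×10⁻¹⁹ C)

From V_H = IB/(n e t), B = V_H n e t / I.
B = (3.39×10⁻⁸)(3.49×10²⁸)(1.602×10⁻¹⁹)(3.37×10⁻³)/5.42 ≈ 0.118 T.

B ≈ 0.118 T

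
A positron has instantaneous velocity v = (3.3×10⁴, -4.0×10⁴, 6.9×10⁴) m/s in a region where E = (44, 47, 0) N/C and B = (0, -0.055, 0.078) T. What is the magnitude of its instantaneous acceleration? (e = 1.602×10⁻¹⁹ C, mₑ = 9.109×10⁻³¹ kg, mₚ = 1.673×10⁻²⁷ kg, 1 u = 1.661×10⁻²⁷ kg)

v×B = (675, -2570, -1820) N/C.
E + v×B = (719, -2530, -1820) N/C.
F = q(E + v×B) = (1.602×10⁻¹⁹ C)·(719, -2530, -1820) = (1.15×10⁻¹⁶, -4.05×10⁻¹⁶, -2.91×10⁻¹⁶) N.
|a| = |F|/m = 5.116×10⁻¹⁶/9.109×10⁻³¹ ≈ 5.62×10¹⁴ m/s².

|a| ≈ 5.62×10¹⁴ m/s²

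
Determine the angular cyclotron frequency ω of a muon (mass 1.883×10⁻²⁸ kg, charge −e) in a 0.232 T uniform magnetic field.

ω ≈ 1.97×10⁸ rad/s

ω = |q|B/m.
ω = (1.602×10⁻¹⁹)(0.232)/1.883×10⁻²⁸ ≈ 1.97×10⁸ rad/s.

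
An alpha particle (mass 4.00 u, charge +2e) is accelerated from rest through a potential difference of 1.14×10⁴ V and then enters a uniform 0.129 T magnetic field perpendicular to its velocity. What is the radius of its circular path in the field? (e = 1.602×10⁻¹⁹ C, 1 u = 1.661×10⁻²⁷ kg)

Acceleration: |q|V = ½mv² ⇒ v = √(2|q|V/m) = √(2·3.204×10⁻¹⁹·1.14×10⁴/6.644×10⁻²⁷) ≈ 1.049×10⁶ m/s.
In the field: r = mv/(|q|B) = (6.644×10⁻²⁷)(1.049×10⁶)/((3.204×10⁻¹⁹)(0.129)) ≈ 0.169 m.

r ≈ 0.169 m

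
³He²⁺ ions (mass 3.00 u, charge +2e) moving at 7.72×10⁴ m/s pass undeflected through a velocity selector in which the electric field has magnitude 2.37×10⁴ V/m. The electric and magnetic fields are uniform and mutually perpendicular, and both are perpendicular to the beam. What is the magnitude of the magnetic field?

B = 0.307 T

Balance of forces in the selector: qE = qvB ⇒ B = E/v.
B = 2.37×10⁴/7.72×10⁴ = 0.307 T.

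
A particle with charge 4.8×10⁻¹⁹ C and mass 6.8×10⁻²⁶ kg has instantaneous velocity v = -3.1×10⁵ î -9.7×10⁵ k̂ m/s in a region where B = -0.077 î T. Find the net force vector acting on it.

F ≈ (0, 3.59×10⁻¹⁴, 0) N

v×B = (0, 7.47×10⁴, 0) N/C.
F = q v×B = (4.8×10⁻¹⁹ C)·(0, 7.47×10⁴, 0) = (0, 3.59×10⁻¹⁴, 0) N.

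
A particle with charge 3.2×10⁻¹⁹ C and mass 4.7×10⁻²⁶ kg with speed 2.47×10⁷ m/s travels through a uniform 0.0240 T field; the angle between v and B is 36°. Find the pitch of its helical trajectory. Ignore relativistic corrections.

v∥ = v cosθ = 2.47×10⁷·cos36° ≈ 1.998×10⁷ m/s.
T = 2πm/(|q|B) = 2π(4.7×10⁻²⁶)/((3.2×10⁻¹⁹)(0.0240)) ≈ 3.845×10⁻⁵ s.
pitch = v∥ T = (1.998×10⁷)(3.845×10⁻⁵) ≈ 768 m.

p ≈ 768 m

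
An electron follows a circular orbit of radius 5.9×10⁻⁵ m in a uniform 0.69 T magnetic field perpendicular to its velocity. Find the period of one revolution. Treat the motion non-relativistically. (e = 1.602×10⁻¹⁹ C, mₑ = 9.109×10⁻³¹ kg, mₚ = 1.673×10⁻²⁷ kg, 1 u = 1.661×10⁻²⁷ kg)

The cyclotron period depends only on m, q, B: T = 2πm/(|q|B).
T = 2π(9.109×10⁻³¹)/((1.602×10⁻¹⁹)(0.69)) ≈ 5.2×10⁻¹¹ s.

T ≈ 5.2×10⁻¹¹ s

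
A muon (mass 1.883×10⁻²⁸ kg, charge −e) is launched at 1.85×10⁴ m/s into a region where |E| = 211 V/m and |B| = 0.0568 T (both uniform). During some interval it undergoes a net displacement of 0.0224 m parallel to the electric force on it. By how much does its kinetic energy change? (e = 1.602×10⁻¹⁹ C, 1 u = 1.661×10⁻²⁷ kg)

The magnetic force is always ⟂ v and does no work; only the electric force changes KE.
ΔKE = F_E · d = |q|E d = (1.602×10⁻¹⁹)(211)(0.0224) ≈ 7.57×10⁻¹⁹ J.

ΔKE ≈ 7.57×10⁻¹⁹ J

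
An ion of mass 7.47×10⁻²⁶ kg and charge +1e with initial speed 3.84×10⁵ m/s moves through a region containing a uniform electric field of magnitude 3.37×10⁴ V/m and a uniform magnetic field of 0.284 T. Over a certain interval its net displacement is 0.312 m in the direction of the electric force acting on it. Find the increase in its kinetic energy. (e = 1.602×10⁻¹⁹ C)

The magnetic force is always ⟂ v and does no work; only the electric force changes KE.
ΔKE = F_E · d = |q|E d = (1.602×10⁻¹⁹)(3.37×10⁴)(0.312) ≈ 1.68×10⁻¹⁵ J.

ΔKE ≈ 1.68×10⁻¹⁵ J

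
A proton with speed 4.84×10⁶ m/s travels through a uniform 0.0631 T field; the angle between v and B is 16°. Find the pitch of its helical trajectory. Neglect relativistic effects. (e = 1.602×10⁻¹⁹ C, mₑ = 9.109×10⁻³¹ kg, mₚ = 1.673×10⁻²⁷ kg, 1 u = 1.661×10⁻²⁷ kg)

v∥ = v cosθ = 4.84×10⁶·cos16° ≈ 4.653×10⁶ m/s.
T = 2πm/(|q|B) = 2π(1.673×10⁻²⁷)/((1.602×10⁻¹⁹)(0.0631)) ≈ 1.040×10⁻⁶ s.
pitch = v∥ T = (4.653×10⁶)(1.040×10⁻⁶) ≈ 4.84 m.

p ≈ 4.84 m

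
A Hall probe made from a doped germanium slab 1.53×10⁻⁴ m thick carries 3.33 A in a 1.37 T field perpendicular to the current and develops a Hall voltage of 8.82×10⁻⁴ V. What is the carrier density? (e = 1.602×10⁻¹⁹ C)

From V_H = IB/(n e t), n = IB/(V_H e t).
n = (3.33)(1.37)/((8.82×10⁻⁴)(1.602×10⁻¹⁹)(1.53×10⁻⁴)) ≈ 2.11×10²⁶ m⁻³.

n ≈ 2.11×10²⁶ m⁻³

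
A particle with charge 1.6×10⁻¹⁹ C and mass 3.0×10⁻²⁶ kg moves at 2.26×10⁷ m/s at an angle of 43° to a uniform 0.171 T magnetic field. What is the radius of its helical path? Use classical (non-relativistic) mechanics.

v⊥ = v sinθ = 2.26×10⁷·sin43° ≈ 1.541×10⁷ m/s.
r = m v⊥/(|q|B) = (3.0×10⁻²⁶)(1.541×10⁷)/((1.6×10⁻¹⁹)(0.171)) ≈ 16.9 m.

r ≈ 16.9 m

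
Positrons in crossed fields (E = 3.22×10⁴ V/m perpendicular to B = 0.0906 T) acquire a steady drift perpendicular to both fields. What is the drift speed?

The E×B drift speed is v_d = E/B.
v_d = 3.22×10⁴/0.0906 = 3.55×10⁵ m/s.

v_d ≈ 3.55×10⁵ m/s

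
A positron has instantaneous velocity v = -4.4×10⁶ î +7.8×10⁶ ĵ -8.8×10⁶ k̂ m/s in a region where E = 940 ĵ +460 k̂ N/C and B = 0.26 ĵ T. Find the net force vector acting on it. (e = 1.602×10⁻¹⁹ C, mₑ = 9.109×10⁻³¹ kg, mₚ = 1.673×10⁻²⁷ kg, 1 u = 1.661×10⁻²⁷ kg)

F ≈ (3.67×10⁻¹³, 1.51×10⁻¹⁶, -1.83×10⁻¹³) N

v×B = (2.29×10⁶, 0, -1.14×10⁶) N/C.
E + v×B = (2.29×10⁶, 940, -1.14×10⁶) N/C.
F = q(E + v×B) = (1.602×10⁻¹⁹ C)·(2.29×10⁶, 940, -1.14×10⁶) = (3.67×10⁻¹³, 1.51×10⁻¹⁶, -1.83×10⁻¹³) N.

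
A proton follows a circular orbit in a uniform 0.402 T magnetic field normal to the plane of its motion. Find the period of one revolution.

The cyclotron period depends only on m, q, B: T = 2πm/(|q|B).
T = 2π(1.673×10⁻²⁷)/((1.602×10⁻¹⁹)(0.402)) ≈ 1.63×10⁻⁷ s.

T ≈ 1.63×10⁻⁷ s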